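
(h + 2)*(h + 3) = h^2 + 5*h + 6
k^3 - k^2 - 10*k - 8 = (k - 4)*(k + 1)*(k + 2)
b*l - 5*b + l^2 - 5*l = (b + l)*(l - 5)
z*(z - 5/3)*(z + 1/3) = z^3 - 4*z^2/3 - 5*z/9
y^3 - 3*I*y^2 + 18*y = y*(y - 6*I)*(y + 3*I)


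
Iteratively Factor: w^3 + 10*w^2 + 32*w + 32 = (w + 2)*(w^2 + 8*w + 16) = (w + 2)*(w + 4)*(w + 4)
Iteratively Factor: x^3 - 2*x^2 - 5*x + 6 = (x - 3)*(x^2 + x - 2) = (x - 3)*(x + 2)*(x - 1)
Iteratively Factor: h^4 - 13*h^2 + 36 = (h - 2)*(h^3 + 2*h^2 - 9*h - 18) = (h - 2)*(h + 2)*(h^2 - 9) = (h - 3)*(h - 2)*(h + 2)*(h + 3)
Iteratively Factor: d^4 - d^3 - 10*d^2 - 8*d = (d - 4)*(d^3 + 3*d^2 + 2*d) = d*(d - 4)*(d^2 + 3*d + 2) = d*(d - 4)*(d + 2)*(d + 1)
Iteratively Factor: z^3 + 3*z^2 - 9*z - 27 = (z - 3)*(z^2 + 6*z + 9) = (z - 3)*(z + 3)*(z + 3)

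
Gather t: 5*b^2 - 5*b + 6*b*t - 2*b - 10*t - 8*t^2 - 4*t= 5*b^2 - 7*b - 8*t^2 + t*(6*b - 14)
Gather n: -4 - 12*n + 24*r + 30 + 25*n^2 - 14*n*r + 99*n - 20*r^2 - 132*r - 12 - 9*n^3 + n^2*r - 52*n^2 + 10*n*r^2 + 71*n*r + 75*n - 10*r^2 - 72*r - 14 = -9*n^3 + n^2*(r - 27) + n*(10*r^2 + 57*r + 162) - 30*r^2 - 180*r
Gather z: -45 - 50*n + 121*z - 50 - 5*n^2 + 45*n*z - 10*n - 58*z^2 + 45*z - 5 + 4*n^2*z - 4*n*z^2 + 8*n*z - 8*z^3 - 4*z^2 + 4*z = -5*n^2 - 60*n - 8*z^3 + z^2*(-4*n - 62) + z*(4*n^2 + 53*n + 170) - 100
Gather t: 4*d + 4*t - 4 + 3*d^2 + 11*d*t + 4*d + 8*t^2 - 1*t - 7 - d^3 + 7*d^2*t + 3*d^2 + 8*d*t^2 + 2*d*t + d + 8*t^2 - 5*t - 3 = -d^3 + 6*d^2 + 9*d + t^2*(8*d + 16) + t*(7*d^2 + 13*d - 2) - 14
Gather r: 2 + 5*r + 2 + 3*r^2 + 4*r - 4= 3*r^2 + 9*r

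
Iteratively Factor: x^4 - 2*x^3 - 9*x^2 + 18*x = (x - 3)*(x^3 + x^2 - 6*x) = x*(x - 3)*(x^2 + x - 6) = x*(x - 3)*(x + 3)*(x - 2)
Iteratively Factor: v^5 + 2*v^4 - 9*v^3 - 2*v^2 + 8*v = (v)*(v^4 + 2*v^3 - 9*v^2 - 2*v + 8) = v*(v - 2)*(v^3 + 4*v^2 - v - 4) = v*(v - 2)*(v - 1)*(v^2 + 5*v + 4) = v*(v - 2)*(v - 1)*(v + 1)*(v + 4)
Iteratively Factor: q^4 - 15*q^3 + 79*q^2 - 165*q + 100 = (q - 5)*(q^3 - 10*q^2 + 29*q - 20) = (q - 5)^2*(q^2 - 5*q + 4) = (q - 5)^2*(q - 4)*(q - 1)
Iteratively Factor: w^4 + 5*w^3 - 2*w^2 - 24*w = (w - 2)*(w^3 + 7*w^2 + 12*w) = (w - 2)*(w + 3)*(w^2 + 4*w) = (w - 2)*(w + 3)*(w + 4)*(w)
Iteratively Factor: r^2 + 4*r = (r)*(r + 4)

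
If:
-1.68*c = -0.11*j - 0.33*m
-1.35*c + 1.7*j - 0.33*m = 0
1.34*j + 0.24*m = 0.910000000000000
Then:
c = 0.27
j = 0.46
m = 1.24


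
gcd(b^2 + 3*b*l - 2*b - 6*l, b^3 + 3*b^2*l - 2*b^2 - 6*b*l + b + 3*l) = b + 3*l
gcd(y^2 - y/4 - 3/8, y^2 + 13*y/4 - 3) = y - 3/4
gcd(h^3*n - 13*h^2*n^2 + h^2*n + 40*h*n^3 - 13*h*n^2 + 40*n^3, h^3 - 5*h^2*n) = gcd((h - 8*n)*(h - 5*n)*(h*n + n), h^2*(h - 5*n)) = h - 5*n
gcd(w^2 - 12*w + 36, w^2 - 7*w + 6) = w - 6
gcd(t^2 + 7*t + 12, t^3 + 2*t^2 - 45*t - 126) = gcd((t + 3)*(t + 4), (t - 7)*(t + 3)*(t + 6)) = t + 3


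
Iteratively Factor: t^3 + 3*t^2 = (t)*(t^2 + 3*t) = t^2*(t + 3)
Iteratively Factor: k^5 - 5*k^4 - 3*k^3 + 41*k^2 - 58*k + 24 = (k - 2)*(k^4 - 3*k^3 - 9*k^2 + 23*k - 12) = (k - 2)*(k - 1)*(k^3 - 2*k^2 - 11*k + 12) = (k - 2)*(k - 1)*(k + 3)*(k^2 - 5*k + 4) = (k - 4)*(k - 2)*(k - 1)*(k + 3)*(k - 1)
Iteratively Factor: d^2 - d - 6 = (d + 2)*(d - 3)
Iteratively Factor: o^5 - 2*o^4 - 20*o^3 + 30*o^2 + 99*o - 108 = (o + 3)*(o^4 - 5*o^3 - 5*o^2 + 45*o - 36) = (o - 3)*(o + 3)*(o^3 - 2*o^2 - 11*o + 12) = (o - 3)*(o + 3)^2*(o^2 - 5*o + 4) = (o - 3)*(o - 1)*(o + 3)^2*(o - 4)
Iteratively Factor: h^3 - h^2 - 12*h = (h - 4)*(h^2 + 3*h) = h*(h - 4)*(h + 3)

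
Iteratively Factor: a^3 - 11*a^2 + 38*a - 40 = (a - 2)*(a^2 - 9*a + 20) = (a - 5)*(a - 2)*(a - 4)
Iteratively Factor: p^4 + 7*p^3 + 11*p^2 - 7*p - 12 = (p + 3)*(p^3 + 4*p^2 - p - 4) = (p + 1)*(p + 3)*(p^2 + 3*p - 4) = (p + 1)*(p + 3)*(p + 4)*(p - 1)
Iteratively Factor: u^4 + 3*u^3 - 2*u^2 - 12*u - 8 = (u + 2)*(u^3 + u^2 - 4*u - 4) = (u + 2)^2*(u^2 - u - 2) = (u - 2)*(u + 2)^2*(u + 1)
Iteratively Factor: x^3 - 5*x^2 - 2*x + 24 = (x - 4)*(x^2 - x - 6) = (x - 4)*(x - 3)*(x + 2)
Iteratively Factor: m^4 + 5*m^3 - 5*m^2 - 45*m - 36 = (m - 3)*(m^3 + 8*m^2 + 19*m + 12) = (m - 3)*(m + 3)*(m^2 + 5*m + 4) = (m - 3)*(m + 3)*(m + 4)*(m + 1)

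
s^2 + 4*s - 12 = (s - 2)*(s + 6)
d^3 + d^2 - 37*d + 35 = (d - 5)*(d - 1)*(d + 7)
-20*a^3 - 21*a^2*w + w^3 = (-5*a + w)*(a + w)*(4*a + w)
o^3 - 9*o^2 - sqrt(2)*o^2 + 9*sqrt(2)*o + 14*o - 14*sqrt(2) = (o - 7)*(o - 2)*(o - sqrt(2))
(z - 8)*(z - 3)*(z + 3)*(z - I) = z^4 - 8*z^3 - I*z^3 - 9*z^2 + 8*I*z^2 + 72*z + 9*I*z - 72*I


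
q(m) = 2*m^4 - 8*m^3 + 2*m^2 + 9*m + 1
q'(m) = 8*m^3 - 24*m^2 + 4*m + 9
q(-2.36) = 158.09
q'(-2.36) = -239.26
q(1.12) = 5.50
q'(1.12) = -5.39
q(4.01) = 70.54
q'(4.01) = 154.97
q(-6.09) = 4578.35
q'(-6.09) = -2712.41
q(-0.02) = 0.82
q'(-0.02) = 8.91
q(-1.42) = 23.29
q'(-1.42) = -67.98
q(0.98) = 6.06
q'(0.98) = -2.60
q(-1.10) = 7.10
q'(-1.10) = -35.09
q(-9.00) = 19036.00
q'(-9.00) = -7803.00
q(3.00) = -8.00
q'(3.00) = 21.00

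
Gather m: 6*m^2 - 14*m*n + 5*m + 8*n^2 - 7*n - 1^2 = 6*m^2 + m*(5 - 14*n) + 8*n^2 - 7*n - 1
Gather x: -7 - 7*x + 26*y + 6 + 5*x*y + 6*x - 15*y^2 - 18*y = x*(5*y - 1) - 15*y^2 + 8*y - 1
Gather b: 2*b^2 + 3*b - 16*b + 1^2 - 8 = 2*b^2 - 13*b - 7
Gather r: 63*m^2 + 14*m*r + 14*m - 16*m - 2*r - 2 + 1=63*m^2 - 2*m + r*(14*m - 2) - 1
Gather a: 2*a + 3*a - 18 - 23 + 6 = 5*a - 35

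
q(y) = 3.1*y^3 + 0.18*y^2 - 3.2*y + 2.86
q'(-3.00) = 79.42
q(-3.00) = -69.62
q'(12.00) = 1340.32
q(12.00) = 5347.18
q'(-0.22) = -2.83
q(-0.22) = 3.54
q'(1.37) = 14.75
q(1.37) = 6.79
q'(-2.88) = 72.90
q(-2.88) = -60.48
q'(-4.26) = 164.04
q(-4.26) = -219.90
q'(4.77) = 210.12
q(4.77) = 328.14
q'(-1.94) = 31.10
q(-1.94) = -12.89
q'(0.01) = -3.20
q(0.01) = 2.83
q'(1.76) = 26.24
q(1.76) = 14.69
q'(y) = 9.3*y^2 + 0.36*y - 3.2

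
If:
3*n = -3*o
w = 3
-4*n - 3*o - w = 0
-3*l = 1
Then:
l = -1/3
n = -3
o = 3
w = 3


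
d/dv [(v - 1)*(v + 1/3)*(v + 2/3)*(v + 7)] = 4*v^3 + 21*v^2 - 14*v/9 - 17/3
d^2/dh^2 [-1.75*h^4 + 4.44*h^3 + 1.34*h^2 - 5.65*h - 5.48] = -21.0*h^2 + 26.64*h + 2.68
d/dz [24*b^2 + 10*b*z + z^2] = 10*b + 2*z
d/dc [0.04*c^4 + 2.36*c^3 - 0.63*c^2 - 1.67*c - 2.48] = 0.16*c^3 + 7.08*c^2 - 1.26*c - 1.67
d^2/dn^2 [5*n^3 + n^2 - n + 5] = 30*n + 2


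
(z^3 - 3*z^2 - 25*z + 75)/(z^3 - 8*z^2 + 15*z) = (z + 5)/z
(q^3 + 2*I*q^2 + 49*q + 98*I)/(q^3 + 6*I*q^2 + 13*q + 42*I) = (q - 7*I)/(q - 3*I)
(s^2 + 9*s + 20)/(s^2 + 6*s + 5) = (s + 4)/(s + 1)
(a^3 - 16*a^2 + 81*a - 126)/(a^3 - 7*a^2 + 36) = (a - 7)/(a + 2)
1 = 1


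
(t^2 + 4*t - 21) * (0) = 0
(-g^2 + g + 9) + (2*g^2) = g^2 + g + 9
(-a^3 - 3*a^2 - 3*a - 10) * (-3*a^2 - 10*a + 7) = 3*a^5 + 19*a^4 + 32*a^3 + 39*a^2 + 79*a - 70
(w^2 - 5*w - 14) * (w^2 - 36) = w^4 - 5*w^3 - 50*w^2 + 180*w + 504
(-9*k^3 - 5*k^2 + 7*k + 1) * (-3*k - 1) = 27*k^4 + 24*k^3 - 16*k^2 - 10*k - 1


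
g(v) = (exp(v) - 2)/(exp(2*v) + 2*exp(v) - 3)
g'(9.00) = 0.00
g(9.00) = 0.00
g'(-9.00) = 0.00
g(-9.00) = 0.67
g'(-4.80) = 0.00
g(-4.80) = 0.67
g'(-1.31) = 0.09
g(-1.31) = 0.72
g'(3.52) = -0.02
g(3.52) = 0.03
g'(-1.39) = 0.08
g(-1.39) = 0.72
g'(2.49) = -0.04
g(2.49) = 0.06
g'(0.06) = 69.34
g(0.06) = -3.74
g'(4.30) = -0.01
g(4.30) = 0.01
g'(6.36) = -0.00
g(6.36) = 0.00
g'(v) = (exp(v) - 2)*(-2*exp(2*v) - 2*exp(v))/(exp(2*v) + 2*exp(v) - 3)^2 + exp(v)/(exp(2*v) + 2*exp(v) - 3) = (-2*(exp(v) - 2)*(exp(v) + 1) + exp(2*v) + 2*exp(v) - 3)*exp(v)/(exp(2*v) + 2*exp(v) - 3)^2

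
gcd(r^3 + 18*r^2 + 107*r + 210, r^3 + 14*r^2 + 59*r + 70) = r^2 + 12*r + 35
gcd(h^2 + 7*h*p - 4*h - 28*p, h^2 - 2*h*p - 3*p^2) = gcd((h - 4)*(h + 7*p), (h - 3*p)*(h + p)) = 1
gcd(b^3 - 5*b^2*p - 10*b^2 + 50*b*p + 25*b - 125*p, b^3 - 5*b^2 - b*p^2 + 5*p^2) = b - 5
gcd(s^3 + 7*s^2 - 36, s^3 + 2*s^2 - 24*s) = s + 6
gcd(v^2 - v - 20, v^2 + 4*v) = v + 4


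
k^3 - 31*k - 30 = (k - 6)*(k + 1)*(k + 5)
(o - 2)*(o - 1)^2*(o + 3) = o^4 - o^3 - 7*o^2 + 13*o - 6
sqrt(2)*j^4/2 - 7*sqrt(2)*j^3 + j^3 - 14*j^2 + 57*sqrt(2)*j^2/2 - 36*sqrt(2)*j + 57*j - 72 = (j - 8)*(j - 3)^2*(sqrt(2)*j/2 + 1)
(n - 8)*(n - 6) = n^2 - 14*n + 48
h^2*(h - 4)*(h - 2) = h^4 - 6*h^3 + 8*h^2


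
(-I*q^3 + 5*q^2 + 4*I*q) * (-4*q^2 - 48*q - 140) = 4*I*q^5 - 20*q^4 + 48*I*q^4 - 240*q^3 + 124*I*q^3 - 700*q^2 - 192*I*q^2 - 560*I*q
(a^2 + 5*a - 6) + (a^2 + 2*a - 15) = 2*a^2 + 7*a - 21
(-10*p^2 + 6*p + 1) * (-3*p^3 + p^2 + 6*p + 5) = 30*p^5 - 28*p^4 - 57*p^3 - 13*p^2 + 36*p + 5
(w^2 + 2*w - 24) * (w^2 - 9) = w^4 + 2*w^3 - 33*w^2 - 18*w + 216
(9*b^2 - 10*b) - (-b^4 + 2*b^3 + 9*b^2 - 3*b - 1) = b^4 - 2*b^3 - 7*b + 1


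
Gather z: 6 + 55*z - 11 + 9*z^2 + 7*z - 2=9*z^2 + 62*z - 7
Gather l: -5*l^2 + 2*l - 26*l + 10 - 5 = -5*l^2 - 24*l + 5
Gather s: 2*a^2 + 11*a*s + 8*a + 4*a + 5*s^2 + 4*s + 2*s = 2*a^2 + 12*a + 5*s^2 + s*(11*a + 6)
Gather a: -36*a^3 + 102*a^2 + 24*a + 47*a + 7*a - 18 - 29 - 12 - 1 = -36*a^3 + 102*a^2 + 78*a - 60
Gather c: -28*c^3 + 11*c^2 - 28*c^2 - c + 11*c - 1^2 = -28*c^3 - 17*c^2 + 10*c - 1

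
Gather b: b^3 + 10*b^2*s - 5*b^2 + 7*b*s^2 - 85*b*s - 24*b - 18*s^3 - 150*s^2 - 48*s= b^3 + b^2*(10*s - 5) + b*(7*s^2 - 85*s - 24) - 18*s^3 - 150*s^2 - 48*s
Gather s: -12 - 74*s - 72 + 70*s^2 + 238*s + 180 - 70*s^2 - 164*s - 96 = 0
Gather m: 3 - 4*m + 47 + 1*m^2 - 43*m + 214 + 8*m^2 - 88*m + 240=9*m^2 - 135*m + 504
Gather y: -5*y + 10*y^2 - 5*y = 10*y^2 - 10*y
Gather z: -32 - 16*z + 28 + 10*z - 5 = -6*z - 9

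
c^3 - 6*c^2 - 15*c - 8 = (c - 8)*(c + 1)^2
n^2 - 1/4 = (n - 1/2)*(n + 1/2)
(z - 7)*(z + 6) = z^2 - z - 42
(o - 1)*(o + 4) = o^2 + 3*o - 4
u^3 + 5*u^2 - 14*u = u*(u - 2)*(u + 7)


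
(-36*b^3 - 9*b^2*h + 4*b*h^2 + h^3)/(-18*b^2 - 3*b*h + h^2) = (12*b^2 - b*h - h^2)/(6*b - h)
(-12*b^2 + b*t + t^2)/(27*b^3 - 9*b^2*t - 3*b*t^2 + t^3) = (4*b + t)/(-9*b^2 + t^2)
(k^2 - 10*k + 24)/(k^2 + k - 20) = (k - 6)/(k + 5)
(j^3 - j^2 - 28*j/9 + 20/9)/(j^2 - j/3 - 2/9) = (3*j^2 - j - 10)/(3*j + 1)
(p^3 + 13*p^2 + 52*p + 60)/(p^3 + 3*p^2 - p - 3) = (p^3 + 13*p^2 + 52*p + 60)/(p^3 + 3*p^2 - p - 3)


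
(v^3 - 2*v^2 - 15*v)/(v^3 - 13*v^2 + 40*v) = (v + 3)/(v - 8)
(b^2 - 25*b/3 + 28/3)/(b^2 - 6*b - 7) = (b - 4/3)/(b + 1)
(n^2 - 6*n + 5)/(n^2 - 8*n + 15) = (n - 1)/(n - 3)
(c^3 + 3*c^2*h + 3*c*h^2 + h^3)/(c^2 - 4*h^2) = (c^3 + 3*c^2*h + 3*c*h^2 + h^3)/(c^2 - 4*h^2)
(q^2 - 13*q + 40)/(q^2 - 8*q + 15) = (q - 8)/(q - 3)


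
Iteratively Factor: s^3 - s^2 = (s - 1)*(s^2) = s*(s - 1)*(s)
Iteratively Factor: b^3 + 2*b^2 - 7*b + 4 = (b + 4)*(b^2 - 2*b + 1) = (b - 1)*(b + 4)*(b - 1)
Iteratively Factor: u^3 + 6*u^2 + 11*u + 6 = (u + 3)*(u^2 + 3*u + 2) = (u + 2)*(u + 3)*(u + 1)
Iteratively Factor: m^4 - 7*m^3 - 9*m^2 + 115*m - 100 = (m - 1)*(m^3 - 6*m^2 - 15*m + 100) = (m - 1)*(m + 4)*(m^2 - 10*m + 25) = (m - 5)*(m - 1)*(m + 4)*(m - 5)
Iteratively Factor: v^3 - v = (v - 1)*(v^2 + v) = v*(v - 1)*(v + 1)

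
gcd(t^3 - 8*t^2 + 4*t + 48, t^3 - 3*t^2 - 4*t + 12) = t + 2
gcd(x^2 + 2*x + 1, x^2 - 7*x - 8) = x + 1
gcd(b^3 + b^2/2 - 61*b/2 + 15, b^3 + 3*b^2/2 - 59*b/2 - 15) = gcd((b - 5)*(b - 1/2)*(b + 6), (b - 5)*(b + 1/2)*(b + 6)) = b^2 + b - 30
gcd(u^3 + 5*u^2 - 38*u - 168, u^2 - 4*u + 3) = 1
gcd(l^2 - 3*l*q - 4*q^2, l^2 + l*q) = l + q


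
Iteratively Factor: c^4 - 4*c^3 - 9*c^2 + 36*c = (c - 3)*(c^3 - c^2 - 12*c) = c*(c - 3)*(c^2 - c - 12) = c*(c - 4)*(c - 3)*(c + 3)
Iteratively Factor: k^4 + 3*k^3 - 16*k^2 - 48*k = (k)*(k^3 + 3*k^2 - 16*k - 48) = k*(k - 4)*(k^2 + 7*k + 12) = k*(k - 4)*(k + 3)*(k + 4)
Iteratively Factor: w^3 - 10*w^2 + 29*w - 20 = (w - 4)*(w^2 - 6*w + 5) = (w - 4)*(w - 1)*(w - 5)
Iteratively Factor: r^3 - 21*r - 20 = (r + 4)*(r^2 - 4*r - 5) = (r + 1)*(r + 4)*(r - 5)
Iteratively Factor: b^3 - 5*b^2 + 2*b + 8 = (b + 1)*(b^2 - 6*b + 8) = (b - 2)*(b + 1)*(b - 4)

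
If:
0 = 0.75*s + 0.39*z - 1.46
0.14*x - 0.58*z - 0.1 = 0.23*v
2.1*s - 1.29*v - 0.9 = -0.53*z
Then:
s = 1.94666666666667 - 0.52*z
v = 2.47131782945736 - 0.435658914728682*z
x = 3.42713178294574*z + 4.77430786267996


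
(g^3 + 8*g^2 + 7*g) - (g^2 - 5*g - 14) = g^3 + 7*g^2 + 12*g + 14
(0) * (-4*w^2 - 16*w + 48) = 0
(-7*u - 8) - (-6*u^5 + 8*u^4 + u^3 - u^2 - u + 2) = 6*u^5 - 8*u^4 - u^3 + u^2 - 6*u - 10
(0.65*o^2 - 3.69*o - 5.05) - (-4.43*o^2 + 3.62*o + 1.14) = 5.08*o^2 - 7.31*o - 6.19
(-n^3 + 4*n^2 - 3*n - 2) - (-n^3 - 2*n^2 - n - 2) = 6*n^2 - 2*n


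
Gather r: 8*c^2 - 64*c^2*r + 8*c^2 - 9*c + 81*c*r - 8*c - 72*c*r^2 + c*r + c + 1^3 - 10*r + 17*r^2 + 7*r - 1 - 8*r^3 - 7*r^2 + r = 16*c^2 - 16*c - 8*r^3 + r^2*(10 - 72*c) + r*(-64*c^2 + 82*c - 2)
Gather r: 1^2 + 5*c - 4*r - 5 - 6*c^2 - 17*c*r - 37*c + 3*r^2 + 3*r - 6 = -6*c^2 - 32*c + 3*r^2 + r*(-17*c - 1) - 10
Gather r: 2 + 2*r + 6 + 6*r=8*r + 8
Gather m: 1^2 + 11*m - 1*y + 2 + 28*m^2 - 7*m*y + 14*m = 28*m^2 + m*(25 - 7*y) - y + 3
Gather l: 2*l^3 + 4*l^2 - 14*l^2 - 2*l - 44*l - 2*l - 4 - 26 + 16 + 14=2*l^3 - 10*l^2 - 48*l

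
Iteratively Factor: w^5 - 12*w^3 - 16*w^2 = (w)*(w^4 - 12*w^2 - 16*w) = w^2*(w^3 - 12*w - 16) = w^2*(w + 2)*(w^2 - 2*w - 8) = w^2*(w - 4)*(w + 2)*(w + 2)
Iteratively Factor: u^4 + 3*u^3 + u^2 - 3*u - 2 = (u - 1)*(u^3 + 4*u^2 + 5*u + 2) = (u - 1)*(u + 1)*(u^2 + 3*u + 2) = (u - 1)*(u + 1)^2*(u + 2)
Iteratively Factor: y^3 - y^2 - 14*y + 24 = (y + 4)*(y^2 - 5*y + 6) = (y - 2)*(y + 4)*(y - 3)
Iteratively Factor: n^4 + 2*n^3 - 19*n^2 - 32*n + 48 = (n + 4)*(n^3 - 2*n^2 - 11*n + 12) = (n + 3)*(n + 4)*(n^2 - 5*n + 4) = (n - 4)*(n + 3)*(n + 4)*(n - 1)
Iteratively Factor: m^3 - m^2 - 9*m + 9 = (m - 1)*(m^2 - 9) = (m - 3)*(m - 1)*(m + 3)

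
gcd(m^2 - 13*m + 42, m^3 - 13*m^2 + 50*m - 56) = m - 7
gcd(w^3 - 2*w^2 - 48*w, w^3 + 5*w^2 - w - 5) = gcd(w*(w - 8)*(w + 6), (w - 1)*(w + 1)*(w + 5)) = 1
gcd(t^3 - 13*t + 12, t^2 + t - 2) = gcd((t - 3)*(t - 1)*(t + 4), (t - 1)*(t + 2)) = t - 1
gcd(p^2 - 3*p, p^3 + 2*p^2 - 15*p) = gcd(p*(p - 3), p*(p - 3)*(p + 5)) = p^2 - 3*p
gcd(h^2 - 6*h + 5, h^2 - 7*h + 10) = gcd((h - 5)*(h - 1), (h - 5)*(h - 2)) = h - 5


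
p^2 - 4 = (p - 2)*(p + 2)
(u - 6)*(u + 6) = u^2 - 36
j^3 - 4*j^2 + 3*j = j*(j - 3)*(j - 1)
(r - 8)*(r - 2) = r^2 - 10*r + 16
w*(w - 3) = w^2 - 3*w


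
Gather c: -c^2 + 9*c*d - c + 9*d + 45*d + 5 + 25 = -c^2 + c*(9*d - 1) + 54*d + 30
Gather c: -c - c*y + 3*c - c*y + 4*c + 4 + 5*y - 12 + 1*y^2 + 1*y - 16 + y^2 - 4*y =c*(6 - 2*y) + 2*y^2 + 2*y - 24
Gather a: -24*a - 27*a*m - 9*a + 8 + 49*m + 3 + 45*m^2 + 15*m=a*(-27*m - 33) + 45*m^2 + 64*m + 11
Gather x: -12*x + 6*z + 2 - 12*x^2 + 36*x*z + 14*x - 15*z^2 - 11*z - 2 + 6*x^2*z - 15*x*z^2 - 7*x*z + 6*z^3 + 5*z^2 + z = x^2*(6*z - 12) + x*(-15*z^2 + 29*z + 2) + 6*z^3 - 10*z^2 - 4*z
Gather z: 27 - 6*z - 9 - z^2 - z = -z^2 - 7*z + 18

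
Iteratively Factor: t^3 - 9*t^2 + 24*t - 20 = (t - 2)*(t^2 - 7*t + 10) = (t - 5)*(t - 2)*(t - 2)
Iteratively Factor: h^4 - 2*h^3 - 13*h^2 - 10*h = (h - 5)*(h^3 + 3*h^2 + 2*h) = h*(h - 5)*(h^2 + 3*h + 2) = h*(h - 5)*(h + 2)*(h + 1)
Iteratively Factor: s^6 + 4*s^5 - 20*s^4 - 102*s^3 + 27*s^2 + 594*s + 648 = (s - 3)*(s^5 + 7*s^4 + s^3 - 99*s^2 - 270*s - 216) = (s - 3)*(s + 3)*(s^4 + 4*s^3 - 11*s^2 - 66*s - 72) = (s - 3)*(s + 2)*(s + 3)*(s^3 + 2*s^2 - 15*s - 36) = (s - 3)*(s + 2)*(s + 3)^2*(s^2 - s - 12) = (s - 3)*(s + 2)*(s + 3)^3*(s - 4)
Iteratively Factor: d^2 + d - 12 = (d - 3)*(d + 4)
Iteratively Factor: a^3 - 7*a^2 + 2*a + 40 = (a - 4)*(a^2 - 3*a - 10) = (a - 5)*(a - 4)*(a + 2)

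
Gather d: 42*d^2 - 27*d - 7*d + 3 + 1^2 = 42*d^2 - 34*d + 4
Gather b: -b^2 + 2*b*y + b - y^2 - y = -b^2 + b*(2*y + 1) - y^2 - y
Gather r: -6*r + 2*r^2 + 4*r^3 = 4*r^3 + 2*r^2 - 6*r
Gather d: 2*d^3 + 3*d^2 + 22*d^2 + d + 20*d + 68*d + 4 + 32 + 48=2*d^3 + 25*d^2 + 89*d + 84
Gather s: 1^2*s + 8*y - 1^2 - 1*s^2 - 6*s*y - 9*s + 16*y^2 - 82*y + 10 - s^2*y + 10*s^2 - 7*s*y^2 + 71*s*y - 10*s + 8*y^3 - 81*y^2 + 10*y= s^2*(9 - y) + s*(-7*y^2 + 65*y - 18) + 8*y^3 - 65*y^2 - 64*y + 9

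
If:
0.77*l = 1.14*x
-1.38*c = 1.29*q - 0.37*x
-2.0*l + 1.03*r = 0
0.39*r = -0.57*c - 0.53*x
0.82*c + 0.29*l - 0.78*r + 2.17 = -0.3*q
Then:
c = -1.98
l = 1.01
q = 2.32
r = 1.97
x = 0.68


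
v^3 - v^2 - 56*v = v*(v - 8)*(v + 7)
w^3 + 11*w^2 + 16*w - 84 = (w - 2)*(w + 6)*(w + 7)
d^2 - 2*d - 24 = (d - 6)*(d + 4)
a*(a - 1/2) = a^2 - a/2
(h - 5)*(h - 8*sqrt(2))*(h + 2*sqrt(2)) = h^3 - 6*sqrt(2)*h^2 - 5*h^2 - 32*h + 30*sqrt(2)*h + 160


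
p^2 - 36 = (p - 6)*(p + 6)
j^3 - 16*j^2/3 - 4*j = j*(j - 6)*(j + 2/3)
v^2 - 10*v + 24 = (v - 6)*(v - 4)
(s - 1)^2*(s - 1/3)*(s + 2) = s^4 - s^3/3 - 3*s^2 + 3*s - 2/3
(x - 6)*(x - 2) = x^2 - 8*x + 12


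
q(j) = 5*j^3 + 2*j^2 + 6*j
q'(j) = 15*j^2 + 4*j + 6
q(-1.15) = -11.86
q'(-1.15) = 21.24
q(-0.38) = -2.27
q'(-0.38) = 6.65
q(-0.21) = -1.22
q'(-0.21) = 5.82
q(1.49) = 29.92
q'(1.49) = 45.26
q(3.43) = 245.88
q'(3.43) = 196.19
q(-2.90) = -122.52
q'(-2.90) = 120.55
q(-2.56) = -86.14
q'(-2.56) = 94.06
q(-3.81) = -270.36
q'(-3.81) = 208.50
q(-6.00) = -1044.00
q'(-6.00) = 522.00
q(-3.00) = -135.00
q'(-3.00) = 129.00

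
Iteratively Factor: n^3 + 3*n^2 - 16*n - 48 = (n + 3)*(n^2 - 16) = (n + 3)*(n + 4)*(n - 4)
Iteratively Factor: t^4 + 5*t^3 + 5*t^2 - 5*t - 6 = (t + 2)*(t^3 + 3*t^2 - t - 3) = (t + 1)*(t + 2)*(t^2 + 2*t - 3) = (t - 1)*(t + 1)*(t + 2)*(t + 3)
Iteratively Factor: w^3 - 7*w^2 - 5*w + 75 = (w - 5)*(w^2 - 2*w - 15) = (w - 5)^2*(w + 3)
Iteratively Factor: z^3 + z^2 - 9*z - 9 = (z + 1)*(z^2 - 9) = (z - 3)*(z + 1)*(z + 3)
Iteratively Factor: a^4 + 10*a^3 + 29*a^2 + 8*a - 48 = (a - 1)*(a^3 + 11*a^2 + 40*a + 48) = (a - 1)*(a + 4)*(a^2 + 7*a + 12) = (a - 1)*(a + 4)^2*(a + 3)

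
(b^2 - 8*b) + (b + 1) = b^2 - 7*b + 1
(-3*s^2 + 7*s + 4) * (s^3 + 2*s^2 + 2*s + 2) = -3*s^5 + s^4 + 12*s^3 + 16*s^2 + 22*s + 8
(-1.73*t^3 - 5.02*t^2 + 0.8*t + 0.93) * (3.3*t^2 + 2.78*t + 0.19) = -5.709*t^5 - 21.3754*t^4 - 11.6443*t^3 + 4.3392*t^2 + 2.7374*t + 0.1767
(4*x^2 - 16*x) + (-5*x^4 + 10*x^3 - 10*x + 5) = -5*x^4 + 10*x^3 + 4*x^2 - 26*x + 5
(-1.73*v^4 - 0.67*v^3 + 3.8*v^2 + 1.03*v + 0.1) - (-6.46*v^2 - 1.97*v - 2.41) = -1.73*v^4 - 0.67*v^3 + 10.26*v^2 + 3.0*v + 2.51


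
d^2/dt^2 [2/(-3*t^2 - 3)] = 4*(1 - 3*t^2)/(3*(t^2 + 1)^3)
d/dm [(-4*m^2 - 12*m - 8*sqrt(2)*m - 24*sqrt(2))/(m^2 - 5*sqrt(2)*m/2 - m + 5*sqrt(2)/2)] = 4*(8*m^2 + 9*sqrt(2)*m^2 + 14*sqrt(2)*m - 80 - 27*sqrt(2))/(2*m^4 - 10*sqrt(2)*m^3 - 4*m^3 + 27*m^2 + 20*sqrt(2)*m^2 - 50*m - 10*sqrt(2)*m + 25)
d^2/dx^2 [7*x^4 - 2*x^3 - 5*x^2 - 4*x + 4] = 84*x^2 - 12*x - 10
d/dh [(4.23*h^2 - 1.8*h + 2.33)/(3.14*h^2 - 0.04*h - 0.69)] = (5.4828*h^2 - 20.4698*h + 1.3352)/(9.8596*h^4 - 0.2512*h^3 - 4.3316*h^2 + 0.0552*h + 0.4761)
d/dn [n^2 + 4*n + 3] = 2*n + 4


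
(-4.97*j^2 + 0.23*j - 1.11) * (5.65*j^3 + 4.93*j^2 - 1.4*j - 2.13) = -28.0805*j^5 - 23.2026*j^4 + 1.8204*j^3 + 4.7918*j^2 + 1.0641*j + 2.3643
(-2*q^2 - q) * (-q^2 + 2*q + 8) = 2*q^4 - 3*q^3 - 18*q^2 - 8*q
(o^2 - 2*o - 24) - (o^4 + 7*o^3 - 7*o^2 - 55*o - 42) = -o^4 - 7*o^3 + 8*o^2 + 53*o + 18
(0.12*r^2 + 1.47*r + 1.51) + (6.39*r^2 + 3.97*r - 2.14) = 6.51*r^2 + 5.44*r - 0.63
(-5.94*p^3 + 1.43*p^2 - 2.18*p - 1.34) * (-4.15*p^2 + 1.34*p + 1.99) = 24.651*p^5 - 13.8941*p^4 - 0.8574*p^3 + 5.4855*p^2 - 6.1338*p - 2.6666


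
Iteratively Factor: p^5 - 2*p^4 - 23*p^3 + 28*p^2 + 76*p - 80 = (p - 2)*(p^4 - 23*p^2 - 18*p + 40) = (p - 2)*(p + 2)*(p^3 - 2*p^2 - 19*p + 20) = (p - 2)*(p + 2)*(p + 4)*(p^2 - 6*p + 5) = (p - 5)*(p - 2)*(p + 2)*(p + 4)*(p - 1)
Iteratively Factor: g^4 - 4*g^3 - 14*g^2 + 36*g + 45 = (g + 1)*(g^3 - 5*g^2 - 9*g + 45) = (g - 3)*(g + 1)*(g^2 - 2*g - 15) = (g - 5)*(g - 3)*(g + 1)*(g + 3)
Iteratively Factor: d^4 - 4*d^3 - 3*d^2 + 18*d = (d + 2)*(d^3 - 6*d^2 + 9*d) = (d - 3)*(d + 2)*(d^2 - 3*d) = (d - 3)^2*(d + 2)*(d)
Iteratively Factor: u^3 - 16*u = (u)*(u^2 - 16) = u*(u + 4)*(u - 4)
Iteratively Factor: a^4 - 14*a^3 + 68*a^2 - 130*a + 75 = (a - 5)*(a^3 - 9*a^2 + 23*a - 15) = (a - 5)*(a - 3)*(a^2 - 6*a + 5) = (a - 5)^2*(a - 3)*(a - 1)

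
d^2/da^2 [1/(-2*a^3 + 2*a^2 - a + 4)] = 2*(2*(3*a - 1)*(2*a^3 - 2*a^2 + a - 4) - (6*a^2 - 4*a + 1)^2)/(2*a^3 - 2*a^2 + a - 4)^3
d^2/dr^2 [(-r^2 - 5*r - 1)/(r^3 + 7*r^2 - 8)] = 2*(-r^6 - 15*r^5 - 111*r^4 - 357*r^3 - 555*r^2 - 864*r - 120)/(r^9 + 21*r^8 + 147*r^7 + 319*r^6 - 336*r^5 - 1176*r^4 + 192*r^3 + 1344*r^2 - 512)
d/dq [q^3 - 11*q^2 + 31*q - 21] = 3*q^2 - 22*q + 31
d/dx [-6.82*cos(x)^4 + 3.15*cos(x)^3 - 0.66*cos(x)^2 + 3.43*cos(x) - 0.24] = (27.28*cos(x)^3 - 9.45*cos(x)^2 + 1.32*cos(x) - 3.43)*sin(x)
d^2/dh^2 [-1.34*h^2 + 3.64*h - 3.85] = -2.68000000000000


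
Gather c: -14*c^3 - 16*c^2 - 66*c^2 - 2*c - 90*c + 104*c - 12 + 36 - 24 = -14*c^3 - 82*c^2 + 12*c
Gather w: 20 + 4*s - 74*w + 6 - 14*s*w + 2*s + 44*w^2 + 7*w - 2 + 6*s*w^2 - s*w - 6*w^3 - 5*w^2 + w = 6*s - 6*w^3 + w^2*(6*s + 39) + w*(-15*s - 66) + 24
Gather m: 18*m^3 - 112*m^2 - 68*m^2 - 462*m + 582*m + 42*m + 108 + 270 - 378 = 18*m^3 - 180*m^2 + 162*m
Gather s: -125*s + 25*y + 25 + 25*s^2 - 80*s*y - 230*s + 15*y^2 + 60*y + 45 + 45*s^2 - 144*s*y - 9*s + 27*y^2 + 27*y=70*s^2 + s*(-224*y - 364) + 42*y^2 + 112*y + 70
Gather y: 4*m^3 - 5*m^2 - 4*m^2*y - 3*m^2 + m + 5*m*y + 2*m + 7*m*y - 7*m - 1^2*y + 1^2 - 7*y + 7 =4*m^3 - 8*m^2 - 4*m + y*(-4*m^2 + 12*m - 8) + 8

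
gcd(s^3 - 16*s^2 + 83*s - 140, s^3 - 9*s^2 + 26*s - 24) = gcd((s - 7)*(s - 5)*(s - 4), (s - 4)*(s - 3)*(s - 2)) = s - 4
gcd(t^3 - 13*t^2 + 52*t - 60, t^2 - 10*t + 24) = t - 6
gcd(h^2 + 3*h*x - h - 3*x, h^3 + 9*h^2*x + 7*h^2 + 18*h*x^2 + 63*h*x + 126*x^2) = h + 3*x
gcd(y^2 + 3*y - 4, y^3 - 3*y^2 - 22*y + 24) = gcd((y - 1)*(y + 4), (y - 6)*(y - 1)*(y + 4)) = y^2 + 3*y - 4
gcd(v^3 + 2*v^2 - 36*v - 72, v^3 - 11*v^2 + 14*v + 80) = v + 2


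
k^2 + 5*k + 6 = (k + 2)*(k + 3)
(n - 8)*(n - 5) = n^2 - 13*n + 40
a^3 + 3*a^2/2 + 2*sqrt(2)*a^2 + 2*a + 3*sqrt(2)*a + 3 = (a + 3/2)*(a + sqrt(2))^2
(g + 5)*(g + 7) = g^2 + 12*g + 35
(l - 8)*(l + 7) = l^2 - l - 56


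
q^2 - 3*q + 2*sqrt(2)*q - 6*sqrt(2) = (q - 3)*(q + 2*sqrt(2))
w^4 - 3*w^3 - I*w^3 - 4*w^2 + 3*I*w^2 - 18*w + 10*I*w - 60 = (w - 5)*(w + 2)*(w - 3*I)*(w + 2*I)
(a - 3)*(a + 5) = a^2 + 2*a - 15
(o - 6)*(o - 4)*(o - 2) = o^3 - 12*o^2 + 44*o - 48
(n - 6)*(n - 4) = n^2 - 10*n + 24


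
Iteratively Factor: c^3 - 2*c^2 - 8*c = (c + 2)*(c^2 - 4*c) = (c - 4)*(c + 2)*(c)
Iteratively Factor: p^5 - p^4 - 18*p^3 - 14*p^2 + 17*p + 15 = (p + 1)*(p^4 - 2*p^3 - 16*p^2 + 2*p + 15) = (p + 1)^2*(p^3 - 3*p^2 - 13*p + 15) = (p + 1)^2*(p + 3)*(p^2 - 6*p + 5) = (p - 5)*(p + 1)^2*(p + 3)*(p - 1)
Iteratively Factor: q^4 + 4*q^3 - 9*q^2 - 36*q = (q + 3)*(q^3 + q^2 - 12*q) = (q - 3)*(q + 3)*(q^2 + 4*q) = q*(q - 3)*(q + 3)*(q + 4)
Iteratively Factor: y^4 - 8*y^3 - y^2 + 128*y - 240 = (y + 4)*(y^3 - 12*y^2 + 47*y - 60) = (y - 5)*(y + 4)*(y^2 - 7*y + 12) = (y - 5)*(y - 4)*(y + 4)*(y - 3)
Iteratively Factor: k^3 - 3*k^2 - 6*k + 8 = (k + 2)*(k^2 - 5*k + 4) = (k - 4)*(k + 2)*(k - 1)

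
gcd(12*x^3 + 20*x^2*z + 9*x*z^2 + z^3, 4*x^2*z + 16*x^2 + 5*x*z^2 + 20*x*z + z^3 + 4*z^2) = x + z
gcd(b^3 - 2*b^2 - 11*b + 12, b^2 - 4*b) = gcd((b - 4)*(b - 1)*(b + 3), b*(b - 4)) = b - 4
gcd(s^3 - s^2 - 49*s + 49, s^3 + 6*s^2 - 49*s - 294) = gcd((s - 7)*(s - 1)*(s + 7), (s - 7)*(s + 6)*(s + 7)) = s^2 - 49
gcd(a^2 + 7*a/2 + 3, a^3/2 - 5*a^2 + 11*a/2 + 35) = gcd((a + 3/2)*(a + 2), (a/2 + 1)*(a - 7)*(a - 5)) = a + 2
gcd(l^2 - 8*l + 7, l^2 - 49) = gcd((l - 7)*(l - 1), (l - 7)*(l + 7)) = l - 7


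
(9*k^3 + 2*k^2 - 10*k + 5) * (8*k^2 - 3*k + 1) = 72*k^5 - 11*k^4 - 77*k^3 + 72*k^2 - 25*k + 5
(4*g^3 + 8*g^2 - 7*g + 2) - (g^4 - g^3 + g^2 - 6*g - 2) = -g^4 + 5*g^3 + 7*g^2 - g + 4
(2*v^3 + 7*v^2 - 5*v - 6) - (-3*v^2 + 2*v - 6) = 2*v^3 + 10*v^2 - 7*v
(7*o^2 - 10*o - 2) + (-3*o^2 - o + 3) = 4*o^2 - 11*o + 1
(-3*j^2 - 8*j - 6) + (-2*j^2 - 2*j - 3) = -5*j^2 - 10*j - 9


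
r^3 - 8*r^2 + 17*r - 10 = (r - 5)*(r - 2)*(r - 1)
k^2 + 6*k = k*(k + 6)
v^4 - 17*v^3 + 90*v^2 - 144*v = v*(v - 8)*(v - 6)*(v - 3)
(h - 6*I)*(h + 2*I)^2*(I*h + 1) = I*h^4 + 3*h^3 + 18*I*h^2 - 4*h + 24*I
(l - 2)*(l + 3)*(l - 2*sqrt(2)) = l^3 - 2*sqrt(2)*l^2 + l^2 - 6*l - 2*sqrt(2)*l + 12*sqrt(2)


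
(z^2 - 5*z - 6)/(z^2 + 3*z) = (z^2 - 5*z - 6)/(z*(z + 3))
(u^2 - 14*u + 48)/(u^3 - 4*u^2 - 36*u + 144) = (u - 8)/(u^2 + 2*u - 24)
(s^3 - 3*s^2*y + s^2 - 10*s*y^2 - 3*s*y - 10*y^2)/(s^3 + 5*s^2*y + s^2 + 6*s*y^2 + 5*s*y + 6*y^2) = (s - 5*y)/(s + 3*y)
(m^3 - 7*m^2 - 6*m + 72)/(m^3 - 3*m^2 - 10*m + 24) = (m - 6)/(m - 2)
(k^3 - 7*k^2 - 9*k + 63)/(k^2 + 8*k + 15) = (k^2 - 10*k + 21)/(k + 5)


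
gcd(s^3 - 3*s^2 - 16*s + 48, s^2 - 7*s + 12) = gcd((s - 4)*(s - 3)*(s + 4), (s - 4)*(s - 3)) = s^2 - 7*s + 12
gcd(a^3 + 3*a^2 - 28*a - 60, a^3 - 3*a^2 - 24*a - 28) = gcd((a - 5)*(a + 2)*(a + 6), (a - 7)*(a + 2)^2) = a + 2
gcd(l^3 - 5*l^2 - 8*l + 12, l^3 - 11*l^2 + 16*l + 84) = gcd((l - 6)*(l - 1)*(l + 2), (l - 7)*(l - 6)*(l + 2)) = l^2 - 4*l - 12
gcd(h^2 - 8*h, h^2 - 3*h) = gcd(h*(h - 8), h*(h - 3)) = h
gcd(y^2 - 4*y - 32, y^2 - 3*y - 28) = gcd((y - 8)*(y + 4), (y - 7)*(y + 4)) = y + 4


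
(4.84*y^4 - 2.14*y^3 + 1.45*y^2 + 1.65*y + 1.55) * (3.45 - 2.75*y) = -13.31*y^5 + 22.583*y^4 - 11.3705*y^3 + 0.465000000000001*y^2 + 1.43*y + 5.3475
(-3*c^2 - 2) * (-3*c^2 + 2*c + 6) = 9*c^4 - 6*c^3 - 12*c^2 - 4*c - 12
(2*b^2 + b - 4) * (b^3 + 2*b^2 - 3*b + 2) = 2*b^5 + 5*b^4 - 8*b^3 - 7*b^2 + 14*b - 8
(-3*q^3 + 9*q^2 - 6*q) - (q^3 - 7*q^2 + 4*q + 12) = -4*q^3 + 16*q^2 - 10*q - 12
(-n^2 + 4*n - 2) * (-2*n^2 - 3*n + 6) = 2*n^4 - 5*n^3 - 14*n^2 + 30*n - 12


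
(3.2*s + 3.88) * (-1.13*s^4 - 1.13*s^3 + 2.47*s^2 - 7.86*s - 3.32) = -3.616*s^5 - 8.0004*s^4 + 3.5196*s^3 - 15.5684*s^2 - 41.1208*s - 12.8816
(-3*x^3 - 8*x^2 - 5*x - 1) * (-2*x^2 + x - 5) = 6*x^5 + 13*x^4 + 17*x^3 + 37*x^2 + 24*x + 5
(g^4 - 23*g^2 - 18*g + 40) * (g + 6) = g^5 + 6*g^4 - 23*g^3 - 156*g^2 - 68*g + 240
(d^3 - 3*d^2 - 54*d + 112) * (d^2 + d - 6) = d^5 - 2*d^4 - 63*d^3 + 76*d^2 + 436*d - 672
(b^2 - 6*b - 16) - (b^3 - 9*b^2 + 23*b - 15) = -b^3 + 10*b^2 - 29*b - 1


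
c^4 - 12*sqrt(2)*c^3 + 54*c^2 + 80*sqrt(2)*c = c*(c - 8*sqrt(2))*(c - 5*sqrt(2))*(c + sqrt(2))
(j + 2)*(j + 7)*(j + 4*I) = j^3 + 9*j^2 + 4*I*j^2 + 14*j + 36*I*j + 56*I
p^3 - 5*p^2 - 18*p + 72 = (p - 6)*(p - 3)*(p + 4)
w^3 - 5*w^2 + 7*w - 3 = (w - 3)*(w - 1)^2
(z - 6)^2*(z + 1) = z^3 - 11*z^2 + 24*z + 36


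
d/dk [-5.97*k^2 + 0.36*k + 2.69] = 0.36 - 11.94*k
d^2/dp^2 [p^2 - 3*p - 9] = 2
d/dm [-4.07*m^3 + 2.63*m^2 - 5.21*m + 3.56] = -12.21*m^2 + 5.26*m - 5.21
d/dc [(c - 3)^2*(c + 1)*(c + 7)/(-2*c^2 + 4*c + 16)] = (-c^5 + 2*c^4 + 20*c^3 + 7*c^2 - 193*c + 57)/(c^4 - 4*c^3 - 12*c^2 + 32*c + 64)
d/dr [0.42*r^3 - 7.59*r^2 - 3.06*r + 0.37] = 1.26*r^2 - 15.18*r - 3.06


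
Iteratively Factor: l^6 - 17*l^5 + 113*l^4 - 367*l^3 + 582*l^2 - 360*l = (l - 5)*(l^5 - 12*l^4 + 53*l^3 - 102*l^2 + 72*l) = (l - 5)*(l - 3)*(l^4 - 9*l^3 + 26*l^2 - 24*l) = (l - 5)*(l - 4)*(l - 3)*(l^3 - 5*l^2 + 6*l) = (l - 5)*(l - 4)*(l - 3)^2*(l^2 - 2*l) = l*(l - 5)*(l - 4)*(l - 3)^2*(l - 2)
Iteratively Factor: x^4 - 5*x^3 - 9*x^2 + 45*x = (x - 3)*(x^3 - 2*x^2 - 15*x) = (x - 5)*(x - 3)*(x^2 + 3*x) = x*(x - 5)*(x - 3)*(x + 3)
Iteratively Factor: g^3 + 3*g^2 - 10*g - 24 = (g - 3)*(g^2 + 6*g + 8) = (g - 3)*(g + 4)*(g + 2)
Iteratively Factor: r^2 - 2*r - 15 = (r + 3)*(r - 5)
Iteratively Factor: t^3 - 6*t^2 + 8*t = (t)*(t^2 - 6*t + 8) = t*(t - 2)*(t - 4)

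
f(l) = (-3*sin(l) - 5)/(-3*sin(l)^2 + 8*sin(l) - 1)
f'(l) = (6*sin(l)*cos(l) - 8*cos(l))*(-3*sin(l) - 5)/(-3*sin(l)^2 + 8*sin(l) - 1)^2 - 3*cos(l)/(-3*sin(l)^2 + 8*sin(l) - 1) = (-9*sin(l)^2 - 30*sin(l) + 43)*cos(l)/(3*sin(l)^2 - 8*sin(l) + 1)^2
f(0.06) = 9.75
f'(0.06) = 145.70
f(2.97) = -19.79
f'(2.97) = -477.69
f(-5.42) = -2.18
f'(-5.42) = 0.87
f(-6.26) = 6.21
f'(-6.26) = 63.49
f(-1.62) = 0.17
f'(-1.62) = -0.02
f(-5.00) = -2.01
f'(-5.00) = 0.11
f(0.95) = -2.11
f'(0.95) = 0.59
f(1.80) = -2.01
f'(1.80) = -0.08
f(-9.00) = 0.78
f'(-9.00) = -2.12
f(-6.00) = -5.83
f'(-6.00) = 32.49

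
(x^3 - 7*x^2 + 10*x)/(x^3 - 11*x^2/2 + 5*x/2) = 2*(x - 2)/(2*x - 1)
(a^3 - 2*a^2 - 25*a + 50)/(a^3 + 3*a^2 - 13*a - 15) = (a^2 - 7*a + 10)/(a^2 - 2*a - 3)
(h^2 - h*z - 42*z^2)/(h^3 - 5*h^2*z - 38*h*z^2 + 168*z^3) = 1/(h - 4*z)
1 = 1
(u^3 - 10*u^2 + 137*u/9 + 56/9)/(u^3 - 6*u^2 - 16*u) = (u^2 - 2*u - 7/9)/(u*(u + 2))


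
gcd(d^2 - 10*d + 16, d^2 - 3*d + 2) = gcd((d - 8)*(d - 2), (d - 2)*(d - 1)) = d - 2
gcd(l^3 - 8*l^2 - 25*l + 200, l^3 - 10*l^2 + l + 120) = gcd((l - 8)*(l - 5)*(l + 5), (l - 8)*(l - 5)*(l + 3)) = l^2 - 13*l + 40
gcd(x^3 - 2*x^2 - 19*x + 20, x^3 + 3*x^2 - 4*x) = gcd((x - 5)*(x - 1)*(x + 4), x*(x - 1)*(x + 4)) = x^2 + 3*x - 4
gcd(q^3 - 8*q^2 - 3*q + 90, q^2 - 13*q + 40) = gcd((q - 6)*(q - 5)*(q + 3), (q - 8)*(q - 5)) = q - 5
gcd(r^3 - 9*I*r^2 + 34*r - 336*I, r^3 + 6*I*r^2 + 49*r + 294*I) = r^2 - I*r + 42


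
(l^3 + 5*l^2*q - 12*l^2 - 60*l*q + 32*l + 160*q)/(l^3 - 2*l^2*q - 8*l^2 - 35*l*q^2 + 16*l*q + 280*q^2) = (4 - l)/(-l + 7*q)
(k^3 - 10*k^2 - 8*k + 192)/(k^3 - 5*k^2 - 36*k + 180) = (k^2 - 4*k - 32)/(k^2 + k - 30)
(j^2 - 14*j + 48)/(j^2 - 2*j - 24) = (j - 8)/(j + 4)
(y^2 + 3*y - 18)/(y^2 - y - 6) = (y + 6)/(y + 2)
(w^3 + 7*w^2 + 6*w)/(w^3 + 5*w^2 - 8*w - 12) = w/(w - 2)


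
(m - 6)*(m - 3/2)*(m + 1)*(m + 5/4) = m^4 - 21*m^3/4 - 53*m^2/8 + 87*m/8 + 45/4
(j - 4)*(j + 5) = j^2 + j - 20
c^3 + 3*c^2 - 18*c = c*(c - 3)*(c + 6)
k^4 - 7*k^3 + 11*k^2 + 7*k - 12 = (k - 4)*(k - 3)*(k - 1)*(k + 1)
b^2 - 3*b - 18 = (b - 6)*(b + 3)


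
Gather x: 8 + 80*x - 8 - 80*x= 0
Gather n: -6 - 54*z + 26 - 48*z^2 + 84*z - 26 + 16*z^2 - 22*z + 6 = -32*z^2 + 8*z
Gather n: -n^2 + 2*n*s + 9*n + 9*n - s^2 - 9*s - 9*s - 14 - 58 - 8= -n^2 + n*(2*s + 18) - s^2 - 18*s - 80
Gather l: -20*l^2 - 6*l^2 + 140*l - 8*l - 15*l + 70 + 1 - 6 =-26*l^2 + 117*l + 65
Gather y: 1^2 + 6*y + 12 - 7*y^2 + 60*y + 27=-7*y^2 + 66*y + 40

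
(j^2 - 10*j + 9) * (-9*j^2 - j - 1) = -9*j^4 + 89*j^3 - 72*j^2 + j - 9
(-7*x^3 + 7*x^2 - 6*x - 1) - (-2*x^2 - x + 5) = -7*x^3 + 9*x^2 - 5*x - 6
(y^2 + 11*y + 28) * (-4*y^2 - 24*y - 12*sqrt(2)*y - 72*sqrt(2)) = -4*y^4 - 68*y^3 - 12*sqrt(2)*y^3 - 376*y^2 - 204*sqrt(2)*y^2 - 1128*sqrt(2)*y - 672*y - 2016*sqrt(2)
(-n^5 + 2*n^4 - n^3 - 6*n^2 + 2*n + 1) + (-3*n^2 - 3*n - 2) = -n^5 + 2*n^4 - n^3 - 9*n^2 - n - 1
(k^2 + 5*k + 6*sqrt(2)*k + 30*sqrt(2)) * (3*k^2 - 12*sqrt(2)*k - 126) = 3*k^4 + 6*sqrt(2)*k^3 + 15*k^3 - 270*k^2 + 30*sqrt(2)*k^2 - 1350*k - 756*sqrt(2)*k - 3780*sqrt(2)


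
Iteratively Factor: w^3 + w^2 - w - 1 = (w + 1)*(w^2 - 1) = (w - 1)*(w + 1)*(w + 1)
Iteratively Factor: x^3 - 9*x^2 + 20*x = (x - 4)*(x^2 - 5*x) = (x - 5)*(x - 4)*(x)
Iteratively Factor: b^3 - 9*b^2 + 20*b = (b - 5)*(b^2 - 4*b) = b*(b - 5)*(b - 4)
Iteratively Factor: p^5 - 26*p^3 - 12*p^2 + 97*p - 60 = (p + 4)*(p^4 - 4*p^3 - 10*p^2 + 28*p - 15) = (p - 5)*(p + 4)*(p^3 + p^2 - 5*p + 3) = (p - 5)*(p + 3)*(p + 4)*(p^2 - 2*p + 1) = (p - 5)*(p - 1)*(p + 3)*(p + 4)*(p - 1)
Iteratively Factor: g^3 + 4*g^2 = (g + 4)*(g^2) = g*(g + 4)*(g)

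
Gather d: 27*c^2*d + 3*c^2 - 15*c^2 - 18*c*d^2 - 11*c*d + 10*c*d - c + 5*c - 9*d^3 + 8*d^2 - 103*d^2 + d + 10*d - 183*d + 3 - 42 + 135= -12*c^2 + 4*c - 9*d^3 + d^2*(-18*c - 95) + d*(27*c^2 - c - 172) + 96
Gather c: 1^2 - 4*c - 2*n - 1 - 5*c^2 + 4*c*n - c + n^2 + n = -5*c^2 + c*(4*n - 5) + n^2 - n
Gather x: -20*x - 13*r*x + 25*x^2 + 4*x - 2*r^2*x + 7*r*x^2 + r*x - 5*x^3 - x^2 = -5*x^3 + x^2*(7*r + 24) + x*(-2*r^2 - 12*r - 16)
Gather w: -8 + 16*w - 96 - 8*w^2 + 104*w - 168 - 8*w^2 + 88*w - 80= -16*w^2 + 208*w - 352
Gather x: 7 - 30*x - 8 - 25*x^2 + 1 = -25*x^2 - 30*x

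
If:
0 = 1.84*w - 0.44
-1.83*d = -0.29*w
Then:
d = 0.04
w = 0.24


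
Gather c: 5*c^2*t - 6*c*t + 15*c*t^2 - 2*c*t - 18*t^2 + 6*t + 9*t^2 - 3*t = 5*c^2*t + c*(15*t^2 - 8*t) - 9*t^2 + 3*t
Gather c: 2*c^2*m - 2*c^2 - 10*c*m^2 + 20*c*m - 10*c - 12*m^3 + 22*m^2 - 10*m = c^2*(2*m - 2) + c*(-10*m^2 + 20*m - 10) - 12*m^3 + 22*m^2 - 10*m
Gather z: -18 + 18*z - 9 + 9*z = 27*z - 27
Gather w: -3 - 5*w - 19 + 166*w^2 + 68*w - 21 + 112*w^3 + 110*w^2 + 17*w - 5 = 112*w^3 + 276*w^2 + 80*w - 48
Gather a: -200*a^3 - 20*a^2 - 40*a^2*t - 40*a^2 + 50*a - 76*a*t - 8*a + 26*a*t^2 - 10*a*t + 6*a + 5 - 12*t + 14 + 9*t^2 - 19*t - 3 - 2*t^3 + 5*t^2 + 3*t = -200*a^3 + a^2*(-40*t - 60) + a*(26*t^2 - 86*t + 48) - 2*t^3 + 14*t^2 - 28*t + 16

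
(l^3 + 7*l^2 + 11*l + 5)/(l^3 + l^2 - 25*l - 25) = (l + 1)/(l - 5)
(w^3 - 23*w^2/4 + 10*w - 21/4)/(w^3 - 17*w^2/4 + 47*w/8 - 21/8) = 2*(w - 3)/(2*w - 3)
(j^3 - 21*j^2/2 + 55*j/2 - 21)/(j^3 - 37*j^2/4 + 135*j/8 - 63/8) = 4*(j - 2)/(4*j - 3)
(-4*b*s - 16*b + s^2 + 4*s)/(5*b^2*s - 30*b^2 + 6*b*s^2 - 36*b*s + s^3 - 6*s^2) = (-4*b*s - 16*b + s^2 + 4*s)/(5*b^2*s - 30*b^2 + 6*b*s^2 - 36*b*s + s^3 - 6*s^2)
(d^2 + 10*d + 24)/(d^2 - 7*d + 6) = (d^2 + 10*d + 24)/(d^2 - 7*d + 6)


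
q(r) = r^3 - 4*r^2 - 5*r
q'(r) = 3*r^2 - 8*r - 5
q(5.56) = 20.43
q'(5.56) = 43.26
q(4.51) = -12.18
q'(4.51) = 19.94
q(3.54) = -23.46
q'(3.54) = 4.27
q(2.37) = -21.01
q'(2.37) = -7.11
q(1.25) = -10.55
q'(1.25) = -10.31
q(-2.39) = -24.55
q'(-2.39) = 31.26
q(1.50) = -13.12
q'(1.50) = -10.25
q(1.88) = -16.89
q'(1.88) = -9.44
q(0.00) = 0.00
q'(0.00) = -5.00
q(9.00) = 360.00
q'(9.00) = 166.00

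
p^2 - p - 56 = (p - 8)*(p + 7)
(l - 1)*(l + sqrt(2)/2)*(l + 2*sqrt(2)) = l^3 - l^2 + 5*sqrt(2)*l^2/2 - 5*sqrt(2)*l/2 + 2*l - 2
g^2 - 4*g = g*(g - 4)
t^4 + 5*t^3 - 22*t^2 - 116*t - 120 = (t - 5)*(t + 2)^2*(t + 6)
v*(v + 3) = v^2 + 3*v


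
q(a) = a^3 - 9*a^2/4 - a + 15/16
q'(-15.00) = 741.50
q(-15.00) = -3865.31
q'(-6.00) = 134.00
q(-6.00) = -290.06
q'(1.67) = -0.15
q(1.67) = -2.35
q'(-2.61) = 31.18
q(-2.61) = -29.56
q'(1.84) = 0.88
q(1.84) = -2.29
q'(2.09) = 2.70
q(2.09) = -1.85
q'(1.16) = -2.18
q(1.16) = -1.69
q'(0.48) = -2.47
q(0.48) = 0.05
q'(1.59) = -0.57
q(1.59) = -2.32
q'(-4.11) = 68.17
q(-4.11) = -102.39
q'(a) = 3*a^2 - 9*a/2 - 1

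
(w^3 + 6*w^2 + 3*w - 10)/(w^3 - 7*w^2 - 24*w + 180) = (w^2 + w - 2)/(w^2 - 12*w + 36)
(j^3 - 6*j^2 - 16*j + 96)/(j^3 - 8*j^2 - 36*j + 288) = (j^2 - 16)/(j^2 - 2*j - 48)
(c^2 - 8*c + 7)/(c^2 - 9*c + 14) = (c - 1)/(c - 2)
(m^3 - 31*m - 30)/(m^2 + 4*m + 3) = (m^2 - m - 30)/(m + 3)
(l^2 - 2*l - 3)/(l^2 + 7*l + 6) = (l - 3)/(l + 6)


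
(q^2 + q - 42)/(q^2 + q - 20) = (q^2 + q - 42)/(q^2 + q - 20)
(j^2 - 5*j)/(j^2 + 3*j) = (j - 5)/(j + 3)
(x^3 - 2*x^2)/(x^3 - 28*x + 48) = x^2/(x^2 + 2*x - 24)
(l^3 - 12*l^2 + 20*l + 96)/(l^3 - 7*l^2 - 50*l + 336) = (l + 2)/(l + 7)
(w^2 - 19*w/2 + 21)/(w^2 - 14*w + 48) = (w - 7/2)/(w - 8)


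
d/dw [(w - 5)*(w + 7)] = 2*w + 2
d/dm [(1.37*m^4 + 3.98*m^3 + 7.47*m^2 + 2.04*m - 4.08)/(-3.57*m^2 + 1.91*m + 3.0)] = (-9.7818*m^5 - 6.3585*m^4 + 31.6436*m^3 + 57.3705*m^2 + 15.6888*m + 13.9128)/(12.7449*m^4 - 13.6374*m^3 - 17.7719*m^2 + 11.46*m + 9.0)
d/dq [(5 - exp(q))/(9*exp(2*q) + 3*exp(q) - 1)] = (9*exp(2*q) - 90*exp(q) - 14)*exp(q)/(81*exp(4*q) + 54*exp(3*q) - 9*exp(2*q) - 6*exp(q) + 1)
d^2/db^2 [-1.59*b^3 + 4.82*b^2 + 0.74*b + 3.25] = 9.64 - 9.54*b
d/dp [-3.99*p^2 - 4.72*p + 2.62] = -7.98*p - 4.72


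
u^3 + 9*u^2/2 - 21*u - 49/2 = (u - 7/2)*(u + 1)*(u + 7)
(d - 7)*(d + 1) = d^2 - 6*d - 7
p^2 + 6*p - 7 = (p - 1)*(p + 7)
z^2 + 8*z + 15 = (z + 3)*(z + 5)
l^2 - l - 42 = (l - 7)*(l + 6)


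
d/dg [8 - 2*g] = -2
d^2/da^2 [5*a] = 0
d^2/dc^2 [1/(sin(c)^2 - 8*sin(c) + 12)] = 2*(-2*sin(c)^4 + 12*sin(c)^3 - 5*sin(c)^2 - 72*sin(c) + 52)/(sin(c)^2 - 8*sin(c) + 12)^3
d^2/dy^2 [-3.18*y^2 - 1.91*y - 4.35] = -6.36000000000000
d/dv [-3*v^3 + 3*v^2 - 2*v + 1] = -9*v^2 + 6*v - 2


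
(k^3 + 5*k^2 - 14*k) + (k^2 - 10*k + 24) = k^3 + 6*k^2 - 24*k + 24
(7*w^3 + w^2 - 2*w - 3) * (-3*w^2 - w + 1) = -21*w^5 - 10*w^4 + 12*w^3 + 12*w^2 + w - 3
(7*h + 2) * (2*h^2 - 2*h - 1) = 14*h^3 - 10*h^2 - 11*h - 2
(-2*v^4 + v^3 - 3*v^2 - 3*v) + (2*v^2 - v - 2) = -2*v^4 + v^3 - v^2 - 4*v - 2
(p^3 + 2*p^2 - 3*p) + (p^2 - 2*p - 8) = p^3 + 3*p^2 - 5*p - 8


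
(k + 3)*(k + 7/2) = k^2 + 13*k/2 + 21/2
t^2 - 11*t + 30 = (t - 6)*(t - 5)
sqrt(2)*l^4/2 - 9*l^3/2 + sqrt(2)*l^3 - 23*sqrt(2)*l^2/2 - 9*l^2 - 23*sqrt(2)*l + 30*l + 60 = (l - 6*sqrt(2))*(l - sqrt(2))*(l + 5*sqrt(2)/2)*(sqrt(2)*l/2 + sqrt(2))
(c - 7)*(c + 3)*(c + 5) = c^3 + c^2 - 41*c - 105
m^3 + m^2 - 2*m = m*(m - 1)*(m + 2)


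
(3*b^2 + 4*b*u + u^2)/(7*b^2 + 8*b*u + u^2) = (3*b + u)/(7*b + u)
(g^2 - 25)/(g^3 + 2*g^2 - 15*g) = (g - 5)/(g*(g - 3))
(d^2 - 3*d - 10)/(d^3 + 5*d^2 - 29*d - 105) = (d + 2)/(d^2 + 10*d + 21)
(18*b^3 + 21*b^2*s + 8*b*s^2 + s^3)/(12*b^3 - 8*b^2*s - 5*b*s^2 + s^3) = (9*b^2 + 6*b*s + s^2)/(6*b^2 - 7*b*s + s^2)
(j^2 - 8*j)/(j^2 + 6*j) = (j - 8)/(j + 6)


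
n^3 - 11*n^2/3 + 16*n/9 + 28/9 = (n - 7/3)*(n - 2)*(n + 2/3)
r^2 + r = r*(r + 1)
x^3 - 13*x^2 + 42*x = x*(x - 7)*(x - 6)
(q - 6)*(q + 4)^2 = q^3 + 2*q^2 - 32*q - 96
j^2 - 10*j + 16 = (j - 8)*(j - 2)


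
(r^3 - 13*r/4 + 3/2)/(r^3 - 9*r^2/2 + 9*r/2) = (r^2 + 3*r/2 - 1)/(r*(r - 3))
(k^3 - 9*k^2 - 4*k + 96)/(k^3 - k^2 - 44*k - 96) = (k - 4)/(k + 4)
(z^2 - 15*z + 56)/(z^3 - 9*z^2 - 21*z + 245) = (z - 8)/(z^2 - 2*z - 35)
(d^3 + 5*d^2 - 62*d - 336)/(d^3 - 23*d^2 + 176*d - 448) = (d^2 + 13*d + 42)/(d^2 - 15*d + 56)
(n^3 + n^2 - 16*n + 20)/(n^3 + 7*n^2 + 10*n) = (n^2 - 4*n + 4)/(n*(n + 2))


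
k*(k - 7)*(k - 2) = k^3 - 9*k^2 + 14*k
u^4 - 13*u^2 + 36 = (u - 3)*(u - 2)*(u + 2)*(u + 3)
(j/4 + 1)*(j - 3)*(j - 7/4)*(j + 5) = j^4/4 + 17*j^3/16 - 35*j^2/8 - 191*j/16 + 105/4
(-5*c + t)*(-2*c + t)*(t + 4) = 10*c^2*t + 40*c^2 - 7*c*t^2 - 28*c*t + t^3 + 4*t^2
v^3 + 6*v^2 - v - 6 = (v - 1)*(v + 1)*(v + 6)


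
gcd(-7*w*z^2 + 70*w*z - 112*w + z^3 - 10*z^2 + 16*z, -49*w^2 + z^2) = -7*w + z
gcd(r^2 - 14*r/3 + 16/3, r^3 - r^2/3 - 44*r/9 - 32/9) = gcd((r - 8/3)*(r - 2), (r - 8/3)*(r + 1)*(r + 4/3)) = r - 8/3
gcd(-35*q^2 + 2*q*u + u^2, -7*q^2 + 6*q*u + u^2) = 7*q + u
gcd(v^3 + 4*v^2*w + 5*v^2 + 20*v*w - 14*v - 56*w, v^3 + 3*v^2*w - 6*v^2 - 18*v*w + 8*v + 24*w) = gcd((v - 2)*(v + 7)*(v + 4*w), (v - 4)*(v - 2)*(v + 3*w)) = v - 2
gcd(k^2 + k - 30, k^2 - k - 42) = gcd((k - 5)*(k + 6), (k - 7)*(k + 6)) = k + 6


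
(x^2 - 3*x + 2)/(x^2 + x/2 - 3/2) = 2*(x - 2)/(2*x + 3)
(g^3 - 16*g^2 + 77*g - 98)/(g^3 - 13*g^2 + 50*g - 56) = (g - 7)/(g - 4)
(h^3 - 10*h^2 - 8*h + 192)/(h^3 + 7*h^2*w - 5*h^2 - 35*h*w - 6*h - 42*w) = (h^2 - 4*h - 32)/(h^2 + 7*h*w + h + 7*w)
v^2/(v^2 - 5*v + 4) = v^2/(v^2 - 5*v + 4)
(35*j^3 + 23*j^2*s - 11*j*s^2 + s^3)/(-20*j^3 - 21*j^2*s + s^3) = (-7*j + s)/(4*j + s)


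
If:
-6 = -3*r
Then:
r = 2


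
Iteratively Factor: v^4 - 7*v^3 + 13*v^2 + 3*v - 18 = (v - 3)*(v^3 - 4*v^2 + v + 6) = (v - 3)*(v + 1)*(v^2 - 5*v + 6) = (v - 3)*(v - 2)*(v + 1)*(v - 3)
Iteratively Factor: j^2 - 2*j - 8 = (j - 4)*(j + 2)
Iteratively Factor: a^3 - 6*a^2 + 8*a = (a)*(a^2 - 6*a + 8) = a*(a - 4)*(a - 2)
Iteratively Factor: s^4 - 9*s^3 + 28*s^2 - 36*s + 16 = (s - 1)*(s^3 - 8*s^2 + 20*s - 16) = (s - 2)*(s - 1)*(s^2 - 6*s + 8) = (s - 2)^2*(s - 1)*(s - 4)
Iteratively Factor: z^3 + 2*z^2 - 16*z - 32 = (z + 4)*(z^2 - 2*z - 8) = (z + 2)*(z + 4)*(z - 4)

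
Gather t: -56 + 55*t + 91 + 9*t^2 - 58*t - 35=9*t^2 - 3*t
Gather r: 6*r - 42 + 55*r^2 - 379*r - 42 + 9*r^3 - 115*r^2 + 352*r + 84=9*r^3 - 60*r^2 - 21*r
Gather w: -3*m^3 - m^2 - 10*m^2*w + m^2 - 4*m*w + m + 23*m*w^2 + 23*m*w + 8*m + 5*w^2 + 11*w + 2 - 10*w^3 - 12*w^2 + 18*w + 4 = -3*m^3 + 9*m - 10*w^3 + w^2*(23*m - 7) + w*(-10*m^2 + 19*m + 29) + 6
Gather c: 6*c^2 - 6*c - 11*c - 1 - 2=6*c^2 - 17*c - 3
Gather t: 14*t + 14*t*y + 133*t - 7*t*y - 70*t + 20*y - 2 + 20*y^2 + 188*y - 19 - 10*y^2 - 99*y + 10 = t*(7*y + 77) + 10*y^2 + 109*y - 11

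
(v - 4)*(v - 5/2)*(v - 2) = v^3 - 17*v^2/2 + 23*v - 20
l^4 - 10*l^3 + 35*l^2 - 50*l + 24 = (l - 4)*(l - 3)*(l - 2)*(l - 1)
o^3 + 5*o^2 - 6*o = o*(o - 1)*(o + 6)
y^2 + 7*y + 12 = (y + 3)*(y + 4)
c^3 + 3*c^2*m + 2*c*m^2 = c*(c + m)*(c + 2*m)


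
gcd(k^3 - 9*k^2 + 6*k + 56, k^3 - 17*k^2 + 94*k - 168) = k^2 - 11*k + 28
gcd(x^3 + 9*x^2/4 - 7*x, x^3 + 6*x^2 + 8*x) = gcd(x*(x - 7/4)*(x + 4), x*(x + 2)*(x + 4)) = x^2 + 4*x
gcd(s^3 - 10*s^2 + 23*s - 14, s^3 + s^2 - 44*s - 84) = s - 7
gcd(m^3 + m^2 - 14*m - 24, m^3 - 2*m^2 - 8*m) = m^2 - 2*m - 8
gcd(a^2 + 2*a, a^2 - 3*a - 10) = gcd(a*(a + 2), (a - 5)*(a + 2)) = a + 2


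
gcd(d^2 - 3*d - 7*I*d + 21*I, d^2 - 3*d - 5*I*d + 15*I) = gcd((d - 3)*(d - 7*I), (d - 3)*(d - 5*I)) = d - 3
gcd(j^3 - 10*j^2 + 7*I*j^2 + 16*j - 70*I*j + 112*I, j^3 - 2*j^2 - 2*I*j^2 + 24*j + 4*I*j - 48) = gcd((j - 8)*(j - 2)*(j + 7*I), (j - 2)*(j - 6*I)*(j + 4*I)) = j - 2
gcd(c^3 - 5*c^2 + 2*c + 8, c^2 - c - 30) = 1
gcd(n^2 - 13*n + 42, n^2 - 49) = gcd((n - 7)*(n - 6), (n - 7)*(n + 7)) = n - 7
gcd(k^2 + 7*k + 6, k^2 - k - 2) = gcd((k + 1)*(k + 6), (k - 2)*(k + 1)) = k + 1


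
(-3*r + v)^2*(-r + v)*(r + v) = -9*r^4 + 6*r^3*v + 8*r^2*v^2 - 6*r*v^3 + v^4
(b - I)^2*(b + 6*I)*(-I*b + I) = -I*b^4 + 4*b^3 + I*b^3 - 4*b^2 - 11*I*b^2 - 6*b + 11*I*b + 6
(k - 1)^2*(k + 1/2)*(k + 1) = k^4 - k^3/2 - 3*k^2/2 + k/2 + 1/2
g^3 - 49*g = g*(g - 7)*(g + 7)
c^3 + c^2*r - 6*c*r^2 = c*(c - 2*r)*(c + 3*r)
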